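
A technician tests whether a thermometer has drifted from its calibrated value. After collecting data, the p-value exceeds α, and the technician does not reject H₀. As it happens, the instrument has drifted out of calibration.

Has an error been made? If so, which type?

The conventional null hypothesis here is that the instrument is correctly calibrated.
H₀ was not rejected, but H₀ is actually false.
Failing to reject a false null hypothesis is a Type II error (false negative).

Type II error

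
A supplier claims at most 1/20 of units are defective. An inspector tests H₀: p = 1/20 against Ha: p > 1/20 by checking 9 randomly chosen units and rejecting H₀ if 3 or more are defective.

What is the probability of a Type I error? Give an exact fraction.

Under H₀, S ~ Binomial(9, 1/20); the Type I error rate is P(S ≥ 3).
α = 1 − P(S ≤ 2) = 1 − 63464893469/64000000000 = 535106531/64000000000.

535106531/64000000000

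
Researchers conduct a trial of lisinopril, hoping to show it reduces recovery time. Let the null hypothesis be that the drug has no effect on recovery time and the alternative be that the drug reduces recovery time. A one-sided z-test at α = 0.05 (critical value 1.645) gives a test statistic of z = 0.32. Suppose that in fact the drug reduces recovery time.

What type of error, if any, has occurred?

Type II error

Since z = 0.32 ≤ z* = 1.645, H₀ is not rejected.
H₀ is false (actually the drug reduces recovery time).
Failing to reject a false H₀ is a Type II error.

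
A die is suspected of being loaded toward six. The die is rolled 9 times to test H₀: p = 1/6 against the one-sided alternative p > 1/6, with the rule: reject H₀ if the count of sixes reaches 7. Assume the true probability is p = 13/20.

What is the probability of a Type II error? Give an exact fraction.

A Type II error is failing to reject when Ha holds: with p = 13/20, β = P(X ≤ 6).
Adding the binomial probabilities P(X=0)+…+P(X=6) at p = 13/20 gives 5301813769/8000000000.

5301813769/8000000000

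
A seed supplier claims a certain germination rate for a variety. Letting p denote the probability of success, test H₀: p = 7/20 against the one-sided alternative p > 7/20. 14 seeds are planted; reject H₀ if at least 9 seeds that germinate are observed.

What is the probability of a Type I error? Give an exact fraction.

39884294187407537/1638400000000000000

α = P(reject H₀ | H₀ true) = P(X ≥ 9 | p = 7/20), with X ~ Binomial(14, 7/20).
P(X ≥ 9) = Σ_{j=9}^{14} C(14,j)·(7/20)^j·(13/20)^{14-j} = 39884294187407537/1638400000000000000.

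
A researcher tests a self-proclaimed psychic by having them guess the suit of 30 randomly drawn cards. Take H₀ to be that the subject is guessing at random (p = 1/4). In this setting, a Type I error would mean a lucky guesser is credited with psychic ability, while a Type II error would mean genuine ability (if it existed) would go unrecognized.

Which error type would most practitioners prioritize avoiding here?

The Type I consequence (a lucky guesser is credited with psychic ability) is more severe than the Type II consequence (genuine ability (if it existed) would go unrecognized).

Type I error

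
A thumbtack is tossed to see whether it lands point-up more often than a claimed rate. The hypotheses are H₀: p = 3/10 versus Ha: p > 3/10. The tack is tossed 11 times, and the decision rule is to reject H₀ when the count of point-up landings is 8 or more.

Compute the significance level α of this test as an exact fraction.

The Type I error probability is α = P(Y ≥ 8) computed under H₀, where Y ~ Binomial(11, 3/10).
Adding the binomial terms for j = 8 through 11 with p = 3/10 yields 2145447/500000000.

2145447/500000000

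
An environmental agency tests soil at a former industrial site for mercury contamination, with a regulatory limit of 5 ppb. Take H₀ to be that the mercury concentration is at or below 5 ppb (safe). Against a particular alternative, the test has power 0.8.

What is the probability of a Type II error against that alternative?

0.2

Power = 1 − β, so β = 1 − 0.8 = 0.2.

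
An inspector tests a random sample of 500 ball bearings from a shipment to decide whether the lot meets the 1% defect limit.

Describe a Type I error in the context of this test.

A Type I error would mean concluding that the lot's defect rate exceeds 1% when in fact the lot's defect rate is 1% (within specification).

With the conventional null hypothesis that the lot's defect rate is 1% (within specification):
A Type I error is rejecting H₀ when H₀ is true.
Here that means rejecting the lot and scrapping or reworking it when actually the lot's defect rate is 1% (within specification).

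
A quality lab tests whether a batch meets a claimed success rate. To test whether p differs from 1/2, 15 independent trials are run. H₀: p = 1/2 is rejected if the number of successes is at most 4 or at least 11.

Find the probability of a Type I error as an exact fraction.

1941/16384

The significance level is the null-hypothesis probability of the rejection region {≤4} ∪ {≥11}.
By symmetry, α = 2·P(Y ≤ 4) = 2·(1 + 15 + 105 + 455 + 1365)/32768 = 3882/32768 = 1941/16384.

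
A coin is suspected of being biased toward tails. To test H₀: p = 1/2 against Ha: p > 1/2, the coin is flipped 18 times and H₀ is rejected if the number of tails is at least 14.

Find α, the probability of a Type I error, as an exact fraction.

Under H₀, K ~ Binomial(18, 1/2), and α = P(K ≥ 14).
That's C(18,14) + C(18,15) + C(18,16) + C(18,17) + C(18,18) over 2^18, i.e. (3060 + 816 + 153 + 18 + 1)/262144 = 4048/262144 = 253/16384.

253/16384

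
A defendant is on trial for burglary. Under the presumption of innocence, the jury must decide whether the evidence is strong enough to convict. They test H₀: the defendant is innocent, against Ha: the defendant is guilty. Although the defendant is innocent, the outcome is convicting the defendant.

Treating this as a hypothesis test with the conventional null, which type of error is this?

'Convicting the defendant' corresponds to rejecting H₀.
H₀ was rejected but H₀ is true — a Type I error (false positive).

Type I error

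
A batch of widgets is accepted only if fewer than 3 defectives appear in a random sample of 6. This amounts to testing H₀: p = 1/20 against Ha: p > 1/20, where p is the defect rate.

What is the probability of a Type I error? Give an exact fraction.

Under H₀, S ~ Binomial(6, 1/20); the Type I error rate is P(S ≥ 3).
Via the complement, α = 1 − Σ_{j=0}^{2} C(6,j)(1/20)^j(19/20)^{6-j} = 14271/6400000.

14271/6400000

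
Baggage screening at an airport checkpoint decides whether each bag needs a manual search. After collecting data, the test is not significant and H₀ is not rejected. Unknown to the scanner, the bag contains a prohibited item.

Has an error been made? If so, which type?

Type II error

The conventional null hypothesis here is that the bag contains no prohibited items.
H₀ was not rejected, but H₀ is actually false.
Failing to reject a false null hypothesis is a Type II error (false negative).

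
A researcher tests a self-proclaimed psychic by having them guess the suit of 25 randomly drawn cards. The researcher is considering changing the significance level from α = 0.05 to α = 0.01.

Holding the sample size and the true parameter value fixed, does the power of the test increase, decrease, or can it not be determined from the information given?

A smaller α moves the rejection region further into the tail. With the alternative true, more outcomes now fall outside the rejection region, so failing to reject becomes more likely.
Since power = 1 − β and β increases, power decreases.

It decreases.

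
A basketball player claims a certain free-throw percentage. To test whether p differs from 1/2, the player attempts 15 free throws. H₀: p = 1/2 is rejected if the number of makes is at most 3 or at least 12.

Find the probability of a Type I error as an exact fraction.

9/256

The significance level is the null-hypothesis probability of the rejection region {≤3} ∪ {≥12}.
The two tails are symmetric, so α = 2·(1 + 15 + 105 + 455)/2^15 = 1152/32768 = 9/256.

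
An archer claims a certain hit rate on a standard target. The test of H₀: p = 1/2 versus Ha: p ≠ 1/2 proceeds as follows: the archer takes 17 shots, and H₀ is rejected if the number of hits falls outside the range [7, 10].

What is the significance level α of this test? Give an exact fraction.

The significance level is the null-hypothesis probability of the rejection region {≤6} ∪ {≥11}.
Each tail has probability (1 + 17 + 136 + 680 + 2380 + 6188 + 12376)/131072; doubling gives α = 43556/131072 = 10889/32768.

10889/32768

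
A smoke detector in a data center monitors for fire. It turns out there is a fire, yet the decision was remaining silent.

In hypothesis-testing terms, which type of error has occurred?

The null hypothesis here is that there is no fire.
'Remaining silent' corresponds to failing to reject H₀.
H₀ was not rejected but H₀ is false — a Type II error (false negative).

Type II error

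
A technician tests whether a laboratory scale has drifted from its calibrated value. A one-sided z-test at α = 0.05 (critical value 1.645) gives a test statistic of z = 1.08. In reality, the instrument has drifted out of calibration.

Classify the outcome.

Type II error

The conventional null hypothesis is that the instrument is correctly calibrated.
Since z = 1.08 ≤ z* = 1.645, H₀ is not rejected.
H₀ is false (actually the instrument has drifted out of calibration).
Failing to reject a false H₀ is a Type II error.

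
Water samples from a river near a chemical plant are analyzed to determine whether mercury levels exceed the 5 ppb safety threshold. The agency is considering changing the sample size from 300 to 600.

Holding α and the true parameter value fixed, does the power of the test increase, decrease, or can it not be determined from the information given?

It increases.

Increasing n separates the H₀ and Ha sampling distributions, so under Ha fewer outcomes land in the acceptance region.
Since power = 1 − β and β decreases, power increases.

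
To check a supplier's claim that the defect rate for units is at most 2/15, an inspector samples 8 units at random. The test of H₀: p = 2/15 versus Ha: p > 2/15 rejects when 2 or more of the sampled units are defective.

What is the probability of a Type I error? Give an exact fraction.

743183632/2562890625

α = P(reject H₀ | H₀ true) = P(Y ≥ 2 | p = 2/15), Y ~ Binomial(8, 2/15).
α = 1 − P(Y ≤ 1) = 1 − 1819706993/2562890625 = 743183632/2562890625.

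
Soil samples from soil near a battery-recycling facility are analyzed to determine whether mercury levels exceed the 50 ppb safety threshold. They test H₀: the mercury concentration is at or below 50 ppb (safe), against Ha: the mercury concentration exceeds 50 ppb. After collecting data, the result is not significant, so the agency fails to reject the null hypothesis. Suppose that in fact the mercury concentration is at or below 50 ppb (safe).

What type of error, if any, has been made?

The test retained a true H₀ — the decision matches the true state.

No error — this is a correct decision.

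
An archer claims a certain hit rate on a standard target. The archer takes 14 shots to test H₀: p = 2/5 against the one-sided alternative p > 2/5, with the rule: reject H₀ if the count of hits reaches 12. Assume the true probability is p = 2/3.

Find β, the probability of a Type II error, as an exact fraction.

1426387/1594323

β = P(fail to reject H₀ | Ha true) = P(K ≤ 11 | p = 2/3), K ~ Binomial(14, 2/3).
Equivalently, β = 1 − P(K ≥ 12) = 1426387/1594323.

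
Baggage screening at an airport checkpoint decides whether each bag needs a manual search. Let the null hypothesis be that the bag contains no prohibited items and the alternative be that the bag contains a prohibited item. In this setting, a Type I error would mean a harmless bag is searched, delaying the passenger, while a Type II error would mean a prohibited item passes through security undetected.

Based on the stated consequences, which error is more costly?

The Type II consequence (a prohibited item passes through security undetected) is more severe than the Type I consequence (a harmless bag is searched, delaying the passenger).

Type II error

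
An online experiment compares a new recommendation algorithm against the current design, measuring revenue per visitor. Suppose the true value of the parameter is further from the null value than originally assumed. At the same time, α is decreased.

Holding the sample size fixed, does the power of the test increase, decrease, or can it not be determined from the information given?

Cannot be determined from the information given.

The first change alone would make β decrease; the second alone would make β increase. Which effect dominates depends on the magnitudes, which are not given.
Since power = 1 − β, the effect on power is likewise indeterminate.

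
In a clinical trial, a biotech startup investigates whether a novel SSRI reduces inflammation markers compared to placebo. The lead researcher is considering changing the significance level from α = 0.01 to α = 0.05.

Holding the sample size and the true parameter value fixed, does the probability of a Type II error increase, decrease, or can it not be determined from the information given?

With a larger α the critical value moves toward the center, so more of the Ha sampling distribution lies in the rejection region.

It decreases.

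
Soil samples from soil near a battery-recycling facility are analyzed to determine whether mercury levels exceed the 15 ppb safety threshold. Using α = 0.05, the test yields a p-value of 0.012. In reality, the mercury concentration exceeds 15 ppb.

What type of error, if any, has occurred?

No error (correct decision).

The conventional null hypothesis is that the mercury concentration is at or below 15 ppb (safe).
Since p = 0.012 < α = 0.05, H₀ is rejected.
H₀ is false (actually the mercury concentration exceeds 15 ppb).
The decision matches the true state — no error.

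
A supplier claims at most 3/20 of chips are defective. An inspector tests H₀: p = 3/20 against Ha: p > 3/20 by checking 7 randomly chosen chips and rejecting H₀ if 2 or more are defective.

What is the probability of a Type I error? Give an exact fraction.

181386189/640000000

α = P(reject H₀ | H₀ true) = P(S ≥ 2 | p = 3/20), S ~ Binomial(7, 3/20).
α = 1 − P(S ≤ 1) = 1 − 458613811/640000000 = 181386189/640000000.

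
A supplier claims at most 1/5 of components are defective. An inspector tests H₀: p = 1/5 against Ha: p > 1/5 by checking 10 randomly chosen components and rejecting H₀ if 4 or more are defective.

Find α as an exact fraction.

Under H₀, X ~ Binomial(10, 1/5); the Type I error rate is P(X ≥ 4).
Via the complement, α = 1 − Σ_{j=0}^{3} C(10,j)(1/5)^j(4/5)^{10-j} = 1180409/9765625.

1180409/9765625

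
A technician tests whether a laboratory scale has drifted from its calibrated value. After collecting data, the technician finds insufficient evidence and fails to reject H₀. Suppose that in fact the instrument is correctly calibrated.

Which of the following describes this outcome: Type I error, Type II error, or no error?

The conventional null hypothesis here is that the instrument is correctly calibrated.
The test retained a true H₀ — the decision matches the true state.

No error — this is a correct decision.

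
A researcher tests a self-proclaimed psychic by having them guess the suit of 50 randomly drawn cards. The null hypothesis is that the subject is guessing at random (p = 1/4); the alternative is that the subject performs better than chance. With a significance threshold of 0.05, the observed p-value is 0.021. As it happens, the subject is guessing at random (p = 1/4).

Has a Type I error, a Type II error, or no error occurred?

Since p = 0.021 < α = 0.05, H₀ is rejected.
H₀ is true (actually the subject is guessing at random (p = 1/4)).
Rejecting a true H₀ is a Type I error.

Type I error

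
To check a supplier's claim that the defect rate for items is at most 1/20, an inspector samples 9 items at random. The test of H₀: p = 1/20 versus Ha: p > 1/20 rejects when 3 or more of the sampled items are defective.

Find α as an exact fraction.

α = P(reject H₀ | H₀ true) = P(X ≥ 3 | p = 1/20), X ~ Binomial(9, 1/20).
α = 1 − P(X ≤ 2) = 1 − 63464893469/64000000000 = 535106531/64000000000.

535106531/64000000000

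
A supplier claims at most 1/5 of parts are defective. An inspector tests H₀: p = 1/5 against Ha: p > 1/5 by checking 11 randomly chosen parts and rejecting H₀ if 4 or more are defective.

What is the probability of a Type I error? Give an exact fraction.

The significance level is the probability, assuming p = 1/5, of seeing 4 or more defectives in 11 draws.
Via the complement, α = 1 − Σ_{j=0}^{3} C(11,j)(1/5)^j(4/5)^{11-j} = 12589/78125.

12589/78125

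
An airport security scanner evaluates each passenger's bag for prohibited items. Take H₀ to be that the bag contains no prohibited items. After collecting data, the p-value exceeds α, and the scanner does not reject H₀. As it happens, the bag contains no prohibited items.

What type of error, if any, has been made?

The test retained a true H₀ — the decision matches the true state.

Neither — the decision is correct.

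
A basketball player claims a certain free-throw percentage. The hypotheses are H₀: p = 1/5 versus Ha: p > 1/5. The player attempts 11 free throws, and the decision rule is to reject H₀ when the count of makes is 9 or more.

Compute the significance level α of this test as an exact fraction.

The Type I error probability is α = P(S ≥ 9) computed under H₀, where S ~ Binomial(11, 1/5).
Summing C(11,j)(1/5)^j(4/5)^{11−j} for j = 9,…,11 gives 37/1953125.

37/1953125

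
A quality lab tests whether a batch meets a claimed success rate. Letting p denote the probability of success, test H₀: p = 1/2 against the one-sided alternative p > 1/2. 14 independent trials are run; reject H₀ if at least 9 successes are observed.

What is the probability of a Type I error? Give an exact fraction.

3473/16384

α = P(reject H₀ | H₀ true) = P(Y ≥ 9 | p = 1/2), with Y ~ Binomial(14, 1/2).
Summing the upper tail: (2002 + 1001 + 364 + 91 + 14 + 1) / 2^14 = 3473/16384.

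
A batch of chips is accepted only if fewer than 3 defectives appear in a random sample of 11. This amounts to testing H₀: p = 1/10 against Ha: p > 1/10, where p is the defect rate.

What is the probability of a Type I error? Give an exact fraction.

Under H₀, X ~ Binomial(11, 1/10); the Type I error rate is P(X ≥ 3).
Via the complement, α = 1 − Σ_{j=0}^{2} C(11,j)(1/10)^j(9/10)^{11-j} = 1791237017/20000000000.

1791237017/20000000000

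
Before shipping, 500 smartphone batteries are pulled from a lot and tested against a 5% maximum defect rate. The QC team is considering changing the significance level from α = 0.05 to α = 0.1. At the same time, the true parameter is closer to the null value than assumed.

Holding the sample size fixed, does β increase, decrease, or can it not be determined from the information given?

The first change alone would make β decrease; the second alone would make β increase. Which effect dominates depends on the magnitudes, which are not given.

Cannot be determined from the information given.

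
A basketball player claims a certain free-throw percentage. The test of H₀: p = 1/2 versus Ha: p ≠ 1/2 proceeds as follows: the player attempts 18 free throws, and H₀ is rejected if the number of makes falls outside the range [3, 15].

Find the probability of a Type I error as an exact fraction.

43/32768

α = P(X ≤ 2 or X ≥ 16 | p = 1/2), X ~ Binomial(18, 1/2).
The two tails are symmetric, so α = 2·(1 + 18 + 153)/2^18 = 344/262144 = 43/32768.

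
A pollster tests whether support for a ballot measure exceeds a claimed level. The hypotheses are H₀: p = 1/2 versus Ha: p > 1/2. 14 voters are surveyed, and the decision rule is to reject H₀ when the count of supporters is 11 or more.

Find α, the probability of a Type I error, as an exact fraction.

235/8192

The Type I error probability is α = P(K ≥ 11) computed under H₀, where K ~ Binomial(14, 1/2).
Summing the upper tail: (364 + 91 + 14 + 1) / 2^14 = 470/16384 = 235/8192.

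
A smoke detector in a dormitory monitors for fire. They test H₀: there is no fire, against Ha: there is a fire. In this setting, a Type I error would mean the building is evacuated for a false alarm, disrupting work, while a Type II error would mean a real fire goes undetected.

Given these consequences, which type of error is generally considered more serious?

The Type II consequence (a real fire goes undetected) is more severe than the Type I consequence (the building is evacuated for a false alarm, disrupting work).

Type II error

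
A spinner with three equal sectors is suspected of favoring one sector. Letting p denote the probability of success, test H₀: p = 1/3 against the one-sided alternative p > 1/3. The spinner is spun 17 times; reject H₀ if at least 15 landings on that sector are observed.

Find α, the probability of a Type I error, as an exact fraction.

α = P(reject H₀ | H₀ true) = P(S ≥ 15 | p = 1/3), with S ~ Binomial(17, 1/3).
Adding the binomial terms for j = 15 through 17 with p = 1/3 yields 193/43046721.

193/43046721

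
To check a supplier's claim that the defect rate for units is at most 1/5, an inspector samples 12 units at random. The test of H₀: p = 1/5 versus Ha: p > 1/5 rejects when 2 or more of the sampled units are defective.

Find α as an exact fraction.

177031761/244140625

The significance level is the probability, assuming p = 1/5, of seeing 2 or more defectives in 12 draws.
Computing the lower-tail complement: 1 − 67108864/244140625 = 177031761/244140625.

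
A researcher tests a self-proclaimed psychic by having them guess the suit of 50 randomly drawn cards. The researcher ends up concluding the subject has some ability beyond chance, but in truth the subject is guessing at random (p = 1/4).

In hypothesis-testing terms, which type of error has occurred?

Type I error

The null hypothesis here is that the subject is guessing at random (p = 1/4).
'Concluding the subject has some ability beyond chance' corresponds to rejecting H₀.
H₀ was rejected but H₀ is true — a Type I error (false positive).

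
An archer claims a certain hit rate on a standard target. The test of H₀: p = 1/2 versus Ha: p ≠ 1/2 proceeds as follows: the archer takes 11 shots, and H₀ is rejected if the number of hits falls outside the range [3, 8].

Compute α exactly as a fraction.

67/1024

The significance level is the null-hypothesis probability of the rejection region {≤2} ∪ {≥9}.
The two tails are symmetric, so α = 2·(1 + 11 + 55)/2^11 = 134/2048 = 67/1024.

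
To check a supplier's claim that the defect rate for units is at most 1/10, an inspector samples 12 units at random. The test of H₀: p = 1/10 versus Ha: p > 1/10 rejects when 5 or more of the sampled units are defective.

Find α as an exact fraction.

Under H₀, K ~ Binomial(12, 1/10); the Type I error rate is P(K ≥ 5).
α = 1 − P(K ≤ 4) = 1 − 99567065673/100000000000 = 432934327/100000000000.

432934327/100000000000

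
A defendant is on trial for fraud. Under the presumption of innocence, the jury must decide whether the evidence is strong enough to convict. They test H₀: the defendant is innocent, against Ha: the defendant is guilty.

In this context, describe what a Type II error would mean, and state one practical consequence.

A Type II error would mean concluding that the defendant is innocent (or at least failing to establish that the defendant is guilty) when in fact the defendant is guilty. Consequence: a guilty person goes free.

A Type II error is failing to reject H₀ when H₀ is false.
Here that means acquitting the defendant when actually the defendant is guilty.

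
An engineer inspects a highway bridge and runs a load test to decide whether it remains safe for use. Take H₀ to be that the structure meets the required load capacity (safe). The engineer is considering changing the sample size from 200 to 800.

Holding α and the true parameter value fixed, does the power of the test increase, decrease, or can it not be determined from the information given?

Increasing n separates the H₀ and Ha sampling distributions, so under Ha fewer outcomes land in the acceptance region.
Since power = 1 − β and β decreases, power increases.

It increases.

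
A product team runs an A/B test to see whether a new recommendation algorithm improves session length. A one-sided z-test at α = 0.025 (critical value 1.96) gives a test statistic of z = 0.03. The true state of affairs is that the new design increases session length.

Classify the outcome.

The conventional null hypothesis is that the new design has no effect on session length.
Since z = 0.03 ≤ z* = 1.96, H₀ is not rejected.
H₀ is false (actually the new design increases session length).
Failing to reject a false H₀ is a Type II error.

Type II error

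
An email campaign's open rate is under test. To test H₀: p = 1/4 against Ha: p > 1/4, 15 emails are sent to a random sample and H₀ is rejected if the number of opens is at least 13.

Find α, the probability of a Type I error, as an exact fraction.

α = P(reject H₀ | H₀ true) = P(Y ≥ 13 | p = 1/4), with Y ~ Binomial(15, 1/4).
Adding the binomial terms for j = 13 through 15 with p = 1/4 yields 991/1073741824.

991/1073741824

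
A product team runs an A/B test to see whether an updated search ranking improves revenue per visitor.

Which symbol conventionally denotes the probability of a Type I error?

α

P(Type I error) = P(reject H₀ | H₀ true) = α, the significance level.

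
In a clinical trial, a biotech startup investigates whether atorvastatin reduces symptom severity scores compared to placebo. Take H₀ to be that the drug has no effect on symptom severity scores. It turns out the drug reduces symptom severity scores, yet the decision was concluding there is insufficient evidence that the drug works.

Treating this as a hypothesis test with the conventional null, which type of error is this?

'Concluding there is insufficient evidence that the drug works' corresponds to failing to reject H₀.
H₀ was not rejected but H₀ is false — a Type II error (false negative).

Type II error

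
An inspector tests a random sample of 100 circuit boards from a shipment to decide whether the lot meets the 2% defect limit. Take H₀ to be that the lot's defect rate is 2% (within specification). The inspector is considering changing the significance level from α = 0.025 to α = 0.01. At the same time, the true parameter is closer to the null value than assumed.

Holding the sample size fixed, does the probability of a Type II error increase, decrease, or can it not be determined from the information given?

Tightening α shrinks the rejection region. When Ha holds, fewer sample outcomes clear the stricter threshold, so more fall in the acceptance region. A smaller true effect puts the Ha sampling distribution closer to H₀, so more of it falls in the non-rejection region. Both changes push β in the same direction.

It increases.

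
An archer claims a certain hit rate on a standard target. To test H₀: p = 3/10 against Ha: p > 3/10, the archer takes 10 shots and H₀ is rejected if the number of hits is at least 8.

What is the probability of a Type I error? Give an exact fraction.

α = P(reject H₀ | H₀ true) = P(X ≥ 8 | p = 3/10), with X ~ Binomial(10, 3/10).
P(X ≥ 8) = Σ_{j=8}^{10} C(10,j)·(3/10)^j·(7/10)^{10-j} = 1987983/1250000000.

1987983/1250000000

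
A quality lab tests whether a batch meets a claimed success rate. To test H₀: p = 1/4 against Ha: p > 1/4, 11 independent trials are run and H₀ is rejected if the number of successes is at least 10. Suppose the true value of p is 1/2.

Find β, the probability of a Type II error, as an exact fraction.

Under the alternative p = 1/2, K ~ Binomial(11, 1/2); β is the probability the test does not reject, P(K < 10).
Summing C(11,j)·(1/2)^j·(1/2)^{11-j} for j = 0..9 gives 509/512.

509/512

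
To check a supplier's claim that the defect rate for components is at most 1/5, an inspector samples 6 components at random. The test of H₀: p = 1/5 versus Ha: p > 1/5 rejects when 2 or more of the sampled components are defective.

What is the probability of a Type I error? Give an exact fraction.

The significance level is the probability, assuming p = 1/5, of seeing 2 or more defectives in 6 draws.
Via the complement, α = 1 − Σ_{j=0}^{1} C(6,j)(1/5)^j(4/5)^{6-j} = 1077/3125.

1077/3125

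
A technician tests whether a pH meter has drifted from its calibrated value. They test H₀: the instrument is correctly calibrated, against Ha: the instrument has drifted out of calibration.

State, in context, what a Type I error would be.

A Type I error would mean concluding that the instrument has drifted out of calibration when in fact the instrument is correctly calibrated.

A Type I error is rejecting H₀ when H₀ is true.
Here that means pulling the instrument for recalibration when actually the instrument is correctly calibrated.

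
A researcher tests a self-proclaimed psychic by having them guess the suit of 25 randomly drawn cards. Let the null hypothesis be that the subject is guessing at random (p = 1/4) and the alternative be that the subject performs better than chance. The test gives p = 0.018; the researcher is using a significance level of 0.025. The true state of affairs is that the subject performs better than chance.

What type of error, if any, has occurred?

Neither — the decision is correct.

Since p = 0.018 < α = 0.025, H₀ is rejected.
H₀ is false (actually the subject performs better than chance).
The decision matches the true state — no error.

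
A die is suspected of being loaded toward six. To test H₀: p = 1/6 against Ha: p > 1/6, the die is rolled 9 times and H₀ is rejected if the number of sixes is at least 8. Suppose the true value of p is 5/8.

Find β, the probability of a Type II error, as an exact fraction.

Under the alternative p = 5/8, K ~ Binomial(9, 5/8); β is the probability the test does not reject, P(K < 8).
Adding the binomial probabilities P(K=0)+…+P(K=7) at p = 5/8 gives 3803679/4194304.

3803679/4194304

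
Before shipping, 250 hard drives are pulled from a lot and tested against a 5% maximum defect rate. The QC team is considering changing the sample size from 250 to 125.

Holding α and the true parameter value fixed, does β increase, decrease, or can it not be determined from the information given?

With less data the test statistic is noisier; under Ha, more outcomes land inside the acceptance region.

It increases.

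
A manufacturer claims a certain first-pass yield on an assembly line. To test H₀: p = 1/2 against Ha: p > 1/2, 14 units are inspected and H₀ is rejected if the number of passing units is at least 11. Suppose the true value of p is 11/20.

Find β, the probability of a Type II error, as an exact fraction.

A Type II error is failing to reject when Ha holds: with p = 11/20, β = P(K ≤ 10).
Equivalently, β = 1 − P(K ≥ 11) = 767413934602409223/819200000000000000.

767413934602409223/819200000000000000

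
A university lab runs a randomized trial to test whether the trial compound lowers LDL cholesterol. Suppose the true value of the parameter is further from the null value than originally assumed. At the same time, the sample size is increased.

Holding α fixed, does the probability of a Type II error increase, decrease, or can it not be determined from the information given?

It decreases.

The further the true parameter sits from the null value, the more of the Ha sampling distribution falls in the rejection region. Increasing n separates the H₀ and Ha sampling distributions, so under Ha fewer outcomes land in the acceptance region. Both changes push β in the same direction.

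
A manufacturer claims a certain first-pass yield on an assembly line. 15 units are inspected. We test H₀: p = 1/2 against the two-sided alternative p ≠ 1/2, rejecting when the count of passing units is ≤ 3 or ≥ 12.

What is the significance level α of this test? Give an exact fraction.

9/256

Under H₀, K ~ Binomial(15, 1/2); α is the probability of landing in either tail, P(K ≤ 3) + P(K ≥ 12).
Each tail has probability (1 + 15 + 105 + 455)/32768; doubling gives α = 1152/32768 = 9/256.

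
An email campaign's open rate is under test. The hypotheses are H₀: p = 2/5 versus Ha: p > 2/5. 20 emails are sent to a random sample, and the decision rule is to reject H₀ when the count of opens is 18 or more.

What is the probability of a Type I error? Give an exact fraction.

Under H₀, K ~ Binomial(20, 2/5), and α = P(K ≥ 18).
Adding the binomial terms for j = 18 through 20 with p = 2/5 yields 480772096/95367431640625.

480772096/95367431640625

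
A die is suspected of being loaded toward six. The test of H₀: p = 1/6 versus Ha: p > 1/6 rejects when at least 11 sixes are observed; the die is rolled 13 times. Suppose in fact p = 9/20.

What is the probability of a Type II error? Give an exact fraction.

β = P(fail to reject H₀ | Ha true) = P(K ≤ 10 | p = 9/20), K ~ Binomial(13, 9/20).
Equivalently, β = 1 − P(K ≥ 11) = 40790448134932573/40960000000000000.

40790448134932573/40960000000000000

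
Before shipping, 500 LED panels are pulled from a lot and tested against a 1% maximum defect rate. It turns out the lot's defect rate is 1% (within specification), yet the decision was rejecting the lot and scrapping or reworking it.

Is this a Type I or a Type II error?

Type I error

The null hypothesis here is that the lot's defect rate is 1% (within specification).
'Rejecting the lot and scrapping or reworking it' corresponds to rejecting H₀.
H₀ was rejected but H₀ is true — a Type I error (false positive).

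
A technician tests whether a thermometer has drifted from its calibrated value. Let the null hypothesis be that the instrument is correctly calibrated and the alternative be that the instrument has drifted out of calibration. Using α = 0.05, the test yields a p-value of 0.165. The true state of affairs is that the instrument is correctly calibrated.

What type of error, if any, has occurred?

Since p = 0.165 ≥ α = 0.05, H₀ is not rejected.
H₀ is true (actually the instrument is correctly calibrated).
The decision matches the true state — no error.

No error (correct decision).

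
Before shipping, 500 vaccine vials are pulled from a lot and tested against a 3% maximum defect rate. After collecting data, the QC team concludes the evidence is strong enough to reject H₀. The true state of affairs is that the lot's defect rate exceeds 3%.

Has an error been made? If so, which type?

No error (correct decision).

The conventional null hypothesis here is that the lot's defect rate is 3% (within specification).
The test rejected a false H₀ — the decision matches the true state.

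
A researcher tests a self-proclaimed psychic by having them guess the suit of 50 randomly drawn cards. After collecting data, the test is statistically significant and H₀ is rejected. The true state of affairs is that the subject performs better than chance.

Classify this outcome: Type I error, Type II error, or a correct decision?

No error — this is a correct decision.

The conventional null hypothesis here is that the subject is guessing at random (p = 1/4).
The test rejected a false H₀ — the decision matches the true state.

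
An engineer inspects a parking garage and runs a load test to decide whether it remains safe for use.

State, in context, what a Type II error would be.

A Type II error would mean concluding that the structure meets the required load capacity (safe) (or at least failing to establish that the structure is structurally deficient) when in fact the structure is structurally deficient.

With the conventional null hypothesis that the structure meets the required load capacity (safe):
A Type II error is failing to reject H₀ when H₀ is false.
Here that means keeping the structure open when actually the structure is structurally deficient.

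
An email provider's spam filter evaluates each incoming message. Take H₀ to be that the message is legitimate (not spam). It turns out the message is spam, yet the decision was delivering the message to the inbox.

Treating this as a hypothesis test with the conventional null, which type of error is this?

'Delivering the message to the inbox' corresponds to failing to reject H₀.
H₀ was not rejected but H₀ is false — a Type II error (false negative).

Type II error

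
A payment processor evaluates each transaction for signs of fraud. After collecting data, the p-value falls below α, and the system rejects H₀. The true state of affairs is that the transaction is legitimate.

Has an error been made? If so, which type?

The conventional null hypothesis here is that the transaction is legitimate.
H₀ was rejected, but H₀ is actually true.
Rejecting a true null hypothesis is a Type I error (false positive).

Type I error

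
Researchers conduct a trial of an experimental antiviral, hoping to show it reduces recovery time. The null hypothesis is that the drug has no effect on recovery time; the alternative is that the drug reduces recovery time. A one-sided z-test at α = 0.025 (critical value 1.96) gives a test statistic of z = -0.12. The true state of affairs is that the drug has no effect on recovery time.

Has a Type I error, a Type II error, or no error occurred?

Since z = -0.12 ≤ z* = 1.96, H₀ is not rejected.
H₀ is true (actually the drug has no effect on recovery time).
The decision matches the true state — no error.

No error — this is a correct decision.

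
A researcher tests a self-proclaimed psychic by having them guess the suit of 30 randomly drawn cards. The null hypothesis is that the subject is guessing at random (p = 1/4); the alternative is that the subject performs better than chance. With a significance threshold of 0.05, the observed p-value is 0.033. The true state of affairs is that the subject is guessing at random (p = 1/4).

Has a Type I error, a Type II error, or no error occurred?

Type I error

Since p = 0.033 < α = 0.05, H₀ is rejected.
H₀ is true (actually the subject is guessing at random (p = 1/4)).
Rejecting a true H₀ is a Type I error.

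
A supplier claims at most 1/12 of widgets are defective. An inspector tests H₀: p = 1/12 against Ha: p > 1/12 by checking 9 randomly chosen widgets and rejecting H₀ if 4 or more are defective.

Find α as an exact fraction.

5563363/1289945088

Under H₀, Y ~ Binomial(9, 1/12); the Type I error rate is P(Y ≥ 4).
Via the complement, α = 1 − Σ_{j=0}^{3} C(9,j)(1/12)^j(11/12)^{9-j} = 5563363/1289945088.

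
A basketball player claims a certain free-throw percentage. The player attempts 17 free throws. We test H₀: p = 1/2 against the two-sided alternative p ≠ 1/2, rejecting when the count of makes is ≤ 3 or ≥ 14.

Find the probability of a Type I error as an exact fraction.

α = P(X ≤ 3 or X ≥ 14 | p = 1/2), X ~ Binomial(17, 1/2).
Each tail has probability (1 + 17 + 136 + 680)/131072; doubling gives α = 1668/131072 = 417/32768.

417/32768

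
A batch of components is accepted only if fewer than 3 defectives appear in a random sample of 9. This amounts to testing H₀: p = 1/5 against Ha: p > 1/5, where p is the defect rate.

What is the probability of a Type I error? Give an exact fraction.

511333/1953125

α = P(reject H₀ | H₀ true) = P(K ≥ 3 | p = 1/5), K ~ Binomial(9, 1/5).
α = 1 − P(K ≤ 2) = 1 − 1441792/1953125 = 511333/1953125.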